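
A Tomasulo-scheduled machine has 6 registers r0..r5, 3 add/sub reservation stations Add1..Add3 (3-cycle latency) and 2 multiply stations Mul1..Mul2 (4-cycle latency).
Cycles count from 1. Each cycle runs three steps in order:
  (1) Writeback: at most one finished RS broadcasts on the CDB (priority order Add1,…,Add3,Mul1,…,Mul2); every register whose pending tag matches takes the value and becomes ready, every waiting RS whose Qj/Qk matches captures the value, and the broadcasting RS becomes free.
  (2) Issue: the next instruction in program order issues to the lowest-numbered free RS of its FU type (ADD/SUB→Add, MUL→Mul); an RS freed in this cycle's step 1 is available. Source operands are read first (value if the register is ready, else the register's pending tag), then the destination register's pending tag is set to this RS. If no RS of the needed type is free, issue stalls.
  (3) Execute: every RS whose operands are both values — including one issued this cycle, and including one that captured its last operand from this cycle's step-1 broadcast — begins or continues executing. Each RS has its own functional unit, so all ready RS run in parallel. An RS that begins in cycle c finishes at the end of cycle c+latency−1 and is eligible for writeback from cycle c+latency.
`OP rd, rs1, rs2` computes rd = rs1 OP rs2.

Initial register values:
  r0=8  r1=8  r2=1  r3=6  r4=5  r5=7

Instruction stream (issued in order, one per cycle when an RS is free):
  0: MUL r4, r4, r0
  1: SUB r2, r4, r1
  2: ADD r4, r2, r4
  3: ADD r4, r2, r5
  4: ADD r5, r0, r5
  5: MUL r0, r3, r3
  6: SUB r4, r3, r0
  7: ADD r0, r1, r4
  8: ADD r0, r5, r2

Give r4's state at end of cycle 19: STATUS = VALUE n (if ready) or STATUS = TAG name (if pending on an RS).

cycle 1: issue MUL r4<-Mul1 // r0:8,r1:8,r2:1,r3:6,r4:Mul1,r5:7
cycle 2: issue SUB r2<-Add1 // r0:8,r1:8,r2:Add1,r3:6,r4:Mul1,r5:7
cycle 3: issue ADD r4<-Add2 // r0:8,r1:8,r2:Add1,r3:6,r4:Add2,r5:7
cycle 4: issue ADD r4<-Add3 // r0:8,r1:8,r2:Add1,r3:6,r4:Add3,r5:7
cycle 5: CDB Mul1=40; stall // r0:8,r1:8,r2:Add1,r3:6,r4:Add3,r5:7
cycle 6: stall // r0:8,r1:8,r2:Add1,r3:6,r4:Add3,r5:7
cycle 7: stall // r0:8,r1:8,r2:Add1,r3:6,r4:Add3,r5:7
cycle 8: CDB Add1=32; issue ADD r5<-Add1 // r0:8,r1:8,r2:32,r3:6,r4:Add3,r5:Add1
cycle 9: issue MUL r0<-Mul1 // r0:Mul1,r1:8,r2:32,r3:6,r4:Add3,r5:Add1
cycle 10: stall // r0:Mul1,r1:8,r2:32,r3:6,r4:Add3,r5:Add1
cycle 11: CDB Add1=15; issue SUB r4<-Add1 // r0:Mul1,r1:8,r2:32,r3:6,r4:Add1,r5:15
cycle 12: CDB Add2=72; issue ADD r0<-Add2 // r0:Add2,r1:8,r2:32,r3:6,r4:Add1,r5:15
cycle 13: CDB Add3=39; issue ADD r0<-Add3 // r0:Add3,r1:8,r2:32,r3:6,r4:Add1,r5:15
cycle 14: CDB Mul1=36 // r0:Add3,r1:8,r2:32,r3:6,r4:Add1,r5:15
cycle 15: - // r0:Add3,r1:8,r2:32,r3:6,r4:Add1,r5:15
cycle 16: CDB Add3=47 // r0:47,r1:8,r2:32,r3:6,r4:Add1,r5:15
cycle 17: CDB Add1=-30 // r0:47,r1:8,r2:32,r3:6,r4:-30,r5:15
cycle 18: - // r0:47,r1:8,r2:32,r3:6,r4:-30,r5:15
cycle 19: - // r0:47,r1:8,r2:32,r3:6,r4:-30,r5:15

STATUS = VALUE -30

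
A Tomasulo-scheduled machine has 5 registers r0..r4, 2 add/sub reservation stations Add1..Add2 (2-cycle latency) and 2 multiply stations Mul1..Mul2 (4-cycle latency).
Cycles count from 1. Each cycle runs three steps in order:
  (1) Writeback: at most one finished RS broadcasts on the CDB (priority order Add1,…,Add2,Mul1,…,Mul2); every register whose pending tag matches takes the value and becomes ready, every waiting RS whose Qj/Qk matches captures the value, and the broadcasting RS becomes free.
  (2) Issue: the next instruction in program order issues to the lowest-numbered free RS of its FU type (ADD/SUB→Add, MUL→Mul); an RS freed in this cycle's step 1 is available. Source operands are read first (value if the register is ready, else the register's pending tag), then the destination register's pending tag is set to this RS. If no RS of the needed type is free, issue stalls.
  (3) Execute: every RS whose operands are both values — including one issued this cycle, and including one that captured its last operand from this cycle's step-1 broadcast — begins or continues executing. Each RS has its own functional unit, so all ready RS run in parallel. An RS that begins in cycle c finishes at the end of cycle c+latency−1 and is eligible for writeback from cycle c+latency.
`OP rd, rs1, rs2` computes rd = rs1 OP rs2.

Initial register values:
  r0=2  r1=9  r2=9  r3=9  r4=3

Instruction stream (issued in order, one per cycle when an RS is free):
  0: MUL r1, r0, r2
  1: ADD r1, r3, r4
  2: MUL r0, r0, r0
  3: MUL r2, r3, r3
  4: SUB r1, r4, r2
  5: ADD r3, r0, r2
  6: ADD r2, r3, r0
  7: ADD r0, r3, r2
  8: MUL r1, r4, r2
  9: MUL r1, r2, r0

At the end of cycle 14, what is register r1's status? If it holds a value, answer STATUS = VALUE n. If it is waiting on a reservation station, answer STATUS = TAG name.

STATUS = TAG Mul2

c1: issue MUL r1<-Mul1 | r0:2,r1:Mul1,r2:9,r3:9,r4:3
c2: issue ADD r1<-Add1 | r0:2,r1:Add1,r2:9,r3:9,r4:3
c3: issue MUL r0<-Mul2 | r0:Mul2,r1:Add1,r2:9,r3:9,r4:3
c4: CDB Add1=12; stall | r0:Mul2,r1:12,r2:9,r3:9,r4:3
c5: CDB Mul1=18; issue MUL r2<-Mul1 | r0:Mul2,r1:12,r2:Mul1,r3:9,r4:3
c6: issue SUB r1<-Add1 | r0:Mul2,r1:Add1,r2:Mul1,r3:9,r4:3
c7: CDB Mul2=4; issue ADD r3<-Add2 | r0:4,r1:Add1,r2:Mul1,r3:Add2,r4:3
c8: stall | r0:4,r1:Add1,r2:Mul1,r3:Add2,r4:3
c9: CDB Mul1=81; stall | r0:4,r1:Add1,r2:81,r3:Add2,r4:3
c10: stall | r0:4,r1:Add1,r2:81,r3:Add2,r4:3
c11: CDB Add1=-78; issue ADD r2<-Add1 | r0:4,r1:-78,r2:Add1,r3:Add2,r4:3
c12: CDB Add2=85; issue ADD r0<-Add2 | r0:Add2,r1:-78,r2:Add1,r3:85,r4:3
c13: issue MUL r1<-Mul1 | r0:Add2,r1:Mul1,r2:Add1,r3:85,r4:3
c14: CDB Add1=89; issue MUL r1<-Mul2 | r0:Add2,r1:Mul2,r2:89,r3:85,r4:3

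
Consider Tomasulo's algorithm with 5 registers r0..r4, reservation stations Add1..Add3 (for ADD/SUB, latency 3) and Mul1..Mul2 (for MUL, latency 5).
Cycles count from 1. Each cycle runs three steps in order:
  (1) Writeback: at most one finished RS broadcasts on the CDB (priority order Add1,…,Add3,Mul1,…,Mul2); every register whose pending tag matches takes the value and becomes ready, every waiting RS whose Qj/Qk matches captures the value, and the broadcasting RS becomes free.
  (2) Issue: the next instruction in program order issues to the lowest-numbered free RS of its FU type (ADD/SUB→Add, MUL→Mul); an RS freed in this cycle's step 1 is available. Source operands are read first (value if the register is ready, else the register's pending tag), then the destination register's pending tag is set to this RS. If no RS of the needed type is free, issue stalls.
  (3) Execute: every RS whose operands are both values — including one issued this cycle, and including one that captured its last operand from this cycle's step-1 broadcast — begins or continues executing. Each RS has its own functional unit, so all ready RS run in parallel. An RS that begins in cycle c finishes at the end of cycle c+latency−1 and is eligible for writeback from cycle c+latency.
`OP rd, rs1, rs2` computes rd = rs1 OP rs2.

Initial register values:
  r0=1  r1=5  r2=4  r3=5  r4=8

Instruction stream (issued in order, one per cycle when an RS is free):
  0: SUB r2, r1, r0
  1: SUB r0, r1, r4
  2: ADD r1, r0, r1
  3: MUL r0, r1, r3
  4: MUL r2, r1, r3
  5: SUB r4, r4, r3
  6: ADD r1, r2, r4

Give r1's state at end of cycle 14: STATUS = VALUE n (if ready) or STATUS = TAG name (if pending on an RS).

  c1: issue SUB r2<-Add1  regs: r0:1,r1:5,r2:Add1,r3:5,r4:8
  c2: issue SUB r0<-Add2  regs: r0:Add2,r1:5,r2:Add1,r3:5,r4:8
  c3: issue ADD r1<-Add3  regs: r0:Add2,r1:Add3,r2:Add1,r3:5,r4:8
  c4: CDB Add1=4; issue MUL r0<-Mul1  regs: r0:Mul1,r1:Add3,r2:4,r3:5,r4:8
  c5: CDB Add2=-3; issue MUL r2<-Mul2  regs: r0:Mul1,r1:Add3,r2:Mul2,r3:5,r4:8
  c6: issue SUB r4<-Add1  regs: r0:Mul1,r1:Add3,r2:Mul2,r3:5,r4:Add1
  c7: issue ADD r1<-Add2  regs: r0:Mul1,r1:Add2,r2:Mul2,r3:5,r4:Add1
  c8: CDB Add3=2  regs: r0:Mul1,r1:Add2,r2:Mul2,r3:5,r4:Add1
  c9: CDB Add1=3  regs: r0:Mul1,r1:Add2,r2:Mul2,r3:5,r4:3
  c10: -  regs: r0:Mul1,r1:Add2,r2:Mul2,r3:5,r4:3
  c11: -  regs: r0:Mul1,r1:Add2,r2:Mul2,r3:5,r4:3
  c12: -  regs: r0:Mul1,r1:Add2,r2:Mul2,r3:5,r4:3
  c13: CDB Mul1=10  regs: r0:10,r1:Add2,r2:Mul2,r3:5,r4:3
  c14: CDB Mul2=10  regs: r0:10,r1:Add2,r2:10,r3:5,r4:3

STATUS = TAG Add2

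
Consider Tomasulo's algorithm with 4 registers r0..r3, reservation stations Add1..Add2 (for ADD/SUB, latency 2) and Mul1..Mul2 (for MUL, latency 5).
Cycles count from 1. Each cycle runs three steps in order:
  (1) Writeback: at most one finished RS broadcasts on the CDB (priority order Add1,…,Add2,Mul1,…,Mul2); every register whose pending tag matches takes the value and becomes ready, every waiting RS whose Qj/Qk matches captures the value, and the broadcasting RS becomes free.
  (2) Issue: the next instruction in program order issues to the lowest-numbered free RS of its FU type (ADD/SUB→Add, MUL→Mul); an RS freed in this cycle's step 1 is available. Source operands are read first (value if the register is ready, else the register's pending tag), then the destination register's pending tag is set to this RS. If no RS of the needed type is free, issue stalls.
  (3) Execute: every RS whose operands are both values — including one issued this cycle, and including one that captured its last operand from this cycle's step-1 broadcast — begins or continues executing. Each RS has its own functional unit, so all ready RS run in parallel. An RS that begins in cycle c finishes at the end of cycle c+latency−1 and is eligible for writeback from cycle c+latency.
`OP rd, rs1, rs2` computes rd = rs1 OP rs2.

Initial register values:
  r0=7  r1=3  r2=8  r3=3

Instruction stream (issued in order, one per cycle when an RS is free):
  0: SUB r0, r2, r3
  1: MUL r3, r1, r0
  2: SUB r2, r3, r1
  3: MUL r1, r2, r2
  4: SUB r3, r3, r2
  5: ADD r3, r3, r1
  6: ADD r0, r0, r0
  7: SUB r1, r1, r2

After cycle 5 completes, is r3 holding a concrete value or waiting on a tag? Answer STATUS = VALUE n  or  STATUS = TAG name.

STATUS = TAG Add2

cycle 1: issue SUB r0<-Add1 // r0:Add1,r1:3,r2:8,r3:3
cycle 2: issue MUL r3<-Mul1 // r0:Add1,r1:3,r2:8,r3:Mul1
cycle 3: CDB Add1=5; issue SUB r2<-Add1 // r0:5,r1:3,r2:Add1,r3:Mul1
cycle 4: issue MUL r1<-Mul2 // r0:5,r1:Mul2,r2:Add1,r3:Mul1
cycle 5: issue SUB r3<-Add2 // r0:5,r1:Mul2,r2:Add1,r3:Add2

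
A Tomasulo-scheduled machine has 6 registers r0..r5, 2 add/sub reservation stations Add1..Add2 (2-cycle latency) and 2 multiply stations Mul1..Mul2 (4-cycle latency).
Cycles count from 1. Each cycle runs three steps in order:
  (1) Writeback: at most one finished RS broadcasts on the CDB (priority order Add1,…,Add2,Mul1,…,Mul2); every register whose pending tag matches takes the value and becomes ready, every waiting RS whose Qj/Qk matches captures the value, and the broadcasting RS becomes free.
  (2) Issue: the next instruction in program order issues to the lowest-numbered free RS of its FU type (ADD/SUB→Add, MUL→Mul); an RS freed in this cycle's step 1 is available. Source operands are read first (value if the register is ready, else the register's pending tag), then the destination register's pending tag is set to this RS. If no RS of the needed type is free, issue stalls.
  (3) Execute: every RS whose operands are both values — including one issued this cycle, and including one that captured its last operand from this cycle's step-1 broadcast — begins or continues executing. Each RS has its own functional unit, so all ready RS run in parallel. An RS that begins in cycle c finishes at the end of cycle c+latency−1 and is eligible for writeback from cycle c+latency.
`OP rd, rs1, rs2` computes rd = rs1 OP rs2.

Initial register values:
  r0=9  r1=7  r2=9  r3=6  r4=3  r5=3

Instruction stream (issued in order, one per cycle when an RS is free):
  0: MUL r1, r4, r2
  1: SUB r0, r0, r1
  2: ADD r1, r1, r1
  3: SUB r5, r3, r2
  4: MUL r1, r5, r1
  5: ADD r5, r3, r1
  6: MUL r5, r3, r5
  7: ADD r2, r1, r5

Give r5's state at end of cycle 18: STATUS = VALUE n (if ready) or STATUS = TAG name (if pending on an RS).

cycle 1: issue MUL r1<-Mul1 // r0:9,r1:Mul1,r2:9,r3:6,r4:3,r5:3
cycle 2: issue SUB r0<-Add1 // r0:Add1,r1:Mul1,r2:9,r3:6,r4:3,r5:3
cycle 3: issue ADD r1<-Add2 // r0:Add1,r1:Add2,r2:9,r3:6,r4:3,r5:3
cycle 4: stall // r0:Add1,r1:Add2,r2:9,r3:6,r4:3,r5:3
cycle 5: CDB Mul1=27; stall // r0:Add1,r1:Add2,r2:9,r3:6,r4:3,r5:3
cycle 6: stall // r0:Add1,r1:Add2,r2:9,r3:6,r4:3,r5:3
cycle 7: CDB Add1=-18; issue SUB r5<-Add1 // r0:-18,r1:Add2,r2:9,r3:6,r4:3,r5:Add1
cycle 8: CDB Add2=54; issue MUL r1<-Mul1 // r0:-18,r1:Mul1,r2:9,r3:6,r4:3,r5:Add1
cycle 9: CDB Add1=-3; issue ADD r5<-Add1 // r0:-18,r1:Mul1,r2:9,r3:6,r4:3,r5:Add1
cycle 10: issue MUL r5<-Mul2 // r0:-18,r1:Mul1,r2:9,r3:6,r4:3,r5:Mul2
cycle 11: issue ADD r2<-Add2 // r0:-18,r1:Mul1,r2:Add2,r3:6,r4:3,r5:Mul2
cycle 12: - // r0:-18,r1:Mul1,r2:Add2,r3:6,r4:3,r5:Mul2
cycle 13: CDB Mul1=-162 // r0:-18,r1:-162,r2:Add2,r3:6,r4:3,r5:Mul2
cycle 14: - // r0:-18,r1:-162,r2:Add2,r3:6,r4:3,r5:Mul2
cycle 15: CDB Add1=-156 // r0:-18,r1:-162,r2:Add2,r3:6,r4:3,r5:Mul2
cycle 16: - // r0:-18,r1:-162,r2:Add2,r3:6,r4:3,r5:Mul2
cycle 17: - // r0:-18,r1:-162,r2:Add2,r3:6,r4:3,r5:Mul2
cycle 18: - // r0:-18,r1:-162,r2:Add2,r3:6,r4:3,r5:Mul2

STATUS = TAG Mul2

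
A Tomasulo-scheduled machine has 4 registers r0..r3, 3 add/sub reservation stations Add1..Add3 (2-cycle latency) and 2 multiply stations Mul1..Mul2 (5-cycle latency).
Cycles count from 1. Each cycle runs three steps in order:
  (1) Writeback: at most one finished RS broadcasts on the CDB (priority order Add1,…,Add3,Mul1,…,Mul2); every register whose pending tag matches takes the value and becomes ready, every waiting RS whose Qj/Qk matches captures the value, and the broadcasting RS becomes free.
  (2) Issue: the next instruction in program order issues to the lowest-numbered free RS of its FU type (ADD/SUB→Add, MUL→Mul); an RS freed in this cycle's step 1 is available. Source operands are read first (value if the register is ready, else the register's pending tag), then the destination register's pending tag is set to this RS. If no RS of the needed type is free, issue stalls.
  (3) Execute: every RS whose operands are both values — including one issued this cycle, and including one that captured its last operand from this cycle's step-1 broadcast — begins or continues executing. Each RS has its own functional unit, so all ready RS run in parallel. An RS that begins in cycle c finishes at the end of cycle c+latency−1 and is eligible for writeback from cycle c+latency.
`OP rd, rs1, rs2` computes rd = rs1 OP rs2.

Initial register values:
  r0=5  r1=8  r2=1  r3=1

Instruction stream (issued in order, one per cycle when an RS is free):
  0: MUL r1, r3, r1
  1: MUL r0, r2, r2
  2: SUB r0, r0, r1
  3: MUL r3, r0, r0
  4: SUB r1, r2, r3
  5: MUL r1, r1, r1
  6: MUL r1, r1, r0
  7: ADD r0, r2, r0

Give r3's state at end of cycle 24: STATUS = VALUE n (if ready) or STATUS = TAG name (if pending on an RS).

STATUS = VALUE 49

cycle 1: issue MUL r1<-Mul1 // r0:5,r1:Mul1,r2:1,r3:1
cycle 2: issue MUL r0<-Mul2 // r0:Mul2,r1:Mul1,r2:1,r3:1
cycle 3: issue SUB r0<-Add1 // r0:Add1,r1:Mul1,r2:1,r3:1
cycle 4: stall // r0:Add1,r1:Mul1,r2:1,r3:1
cycle 5: stall // r0:Add1,r1:Mul1,r2:1,r3:1
cycle 6: CDB Mul1=8; issue MUL r3<-Mul1 // r0:Add1,r1:8,r2:1,r3:Mul1
cycle 7: CDB Mul2=1; issue SUB r1<-Add2 // r0:Add1,r1:Add2,r2:1,r3:Mul1
cycle 8: issue MUL r1<-Mul2 // r0:Add1,r1:Mul2,r2:1,r3:Mul1
cycle 9: CDB Add1=-7; stall // r0:-7,r1:Mul2,r2:1,r3:Mul1
cycle 10: stall // r0:-7,r1:Mul2,r2:1,r3:Mul1
cycle 11: stall // r0:-7,r1:Mul2,r2:1,r3:Mul1
cycle 12: stall // r0:-7,r1:Mul2,r2:1,r3:Mul1
cycle 13: stall // r0:-7,r1:Mul2,r2:1,r3:Mul1
cycle 14: CDB Mul1=49; issue MUL r1<-Mul1 // r0:-7,r1:Mul1,r2:1,r3:49
cycle 15: issue ADD r0<-Add1 // r0:Add1,r1:Mul1,r2:1,r3:49
cycle 16: CDB Add2=-48 // r0:Add1,r1:Mul1,r2:1,r3:49
cycle 17: CDB Add1=-6 // r0:-6,r1:Mul1,r2:1,r3:49
cycle 18: - // r0:-6,r1:Mul1,r2:1,r3:49
cycle 19: - // r0:-6,r1:Mul1,r2:1,r3:49
cycle 20: - // r0:-6,r1:Mul1,r2:1,r3:49
cycle 21: CDB Mul2=2304 // r0:-6,r1:Mul1,r2:1,r3:49
cycle 22: - // r0:-6,r1:Mul1,r2:1,r3:49
cycle 23: - // r0:-6,r1:Mul1,r2:1,r3:49
cycle 24: - // r0:-6,r1:Mul1,r2:1,r3:49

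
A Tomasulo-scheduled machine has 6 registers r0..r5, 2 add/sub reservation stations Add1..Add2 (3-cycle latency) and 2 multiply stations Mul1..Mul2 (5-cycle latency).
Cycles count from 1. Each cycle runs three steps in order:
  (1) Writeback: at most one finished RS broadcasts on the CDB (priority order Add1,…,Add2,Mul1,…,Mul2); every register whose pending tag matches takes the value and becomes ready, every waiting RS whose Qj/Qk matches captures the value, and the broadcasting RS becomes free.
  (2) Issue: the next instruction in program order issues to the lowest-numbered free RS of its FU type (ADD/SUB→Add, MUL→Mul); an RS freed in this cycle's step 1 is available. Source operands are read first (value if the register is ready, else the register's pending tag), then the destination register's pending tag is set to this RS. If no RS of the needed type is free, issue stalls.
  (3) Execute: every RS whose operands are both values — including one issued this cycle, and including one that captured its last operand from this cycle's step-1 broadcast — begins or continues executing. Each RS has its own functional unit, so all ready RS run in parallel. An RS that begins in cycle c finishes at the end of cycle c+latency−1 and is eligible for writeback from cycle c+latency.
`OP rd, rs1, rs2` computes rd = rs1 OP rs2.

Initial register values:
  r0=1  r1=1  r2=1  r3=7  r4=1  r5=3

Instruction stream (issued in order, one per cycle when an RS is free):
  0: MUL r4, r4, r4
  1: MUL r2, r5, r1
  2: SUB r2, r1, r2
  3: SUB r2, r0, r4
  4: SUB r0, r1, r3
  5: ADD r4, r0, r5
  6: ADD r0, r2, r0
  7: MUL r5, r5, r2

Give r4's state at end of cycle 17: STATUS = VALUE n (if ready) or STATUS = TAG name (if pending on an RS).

STATUS = VALUE -3

c1: issue MUL r4<-Mul1 | r0:1,r1:1,r2:1,r3:7,r4:Mul1,r5:3
c2: issue MUL r2<-Mul2 | r0:1,r1:1,r2:Mul2,r3:7,r4:Mul1,r5:3
c3: issue SUB r2<-Add1 | r0:1,r1:1,r2:Add1,r3:7,r4:Mul1,r5:3
c4: issue SUB r2<-Add2 | r0:1,r1:1,r2:Add2,r3:7,r4:Mul1,r5:3
c5: stall | r0:1,r1:1,r2:Add2,r3:7,r4:Mul1,r5:3
c6: CDB Mul1=1; stall | r0:1,r1:1,r2:Add2,r3:7,r4:1,r5:3
c7: CDB Mul2=3; stall | r0:1,r1:1,r2:Add2,r3:7,r4:1,r5:3
c8: stall | r0:1,r1:1,r2:Add2,r3:7,r4:1,r5:3
c9: CDB Add2=0; issue SUB r0<-Add2 | r0:Add2,r1:1,r2:0,r3:7,r4:1,r5:3
c10: CDB Add1=-2; issue ADD r4<-Add1 | r0:Add2,r1:1,r2:0,r3:7,r4:Add1,r5:3
c11: stall | r0:Add2,r1:1,r2:0,r3:7,r4:Add1,r5:3
c12: CDB Add2=-6; issue ADD r0<-Add2 | r0:Add2,r1:1,r2:0,r3:7,r4:Add1,r5:3
c13: issue MUL r5<-Mul1 | r0:Add2,r1:1,r2:0,r3:7,r4:Add1,r5:Mul1
c14: - | r0:Add2,r1:1,r2:0,r3:7,r4:Add1,r5:Mul1
c15: CDB Add1=-3 | r0:Add2,r1:1,r2:0,r3:7,r4:-3,r5:Mul1
c16: CDB Add2=-6 | r0:-6,r1:1,r2:0,r3:7,r4:-3,r5:Mul1
c17: - | r0:-6,r1:1,r2:0,r3:7,r4:-3,r5:Mul1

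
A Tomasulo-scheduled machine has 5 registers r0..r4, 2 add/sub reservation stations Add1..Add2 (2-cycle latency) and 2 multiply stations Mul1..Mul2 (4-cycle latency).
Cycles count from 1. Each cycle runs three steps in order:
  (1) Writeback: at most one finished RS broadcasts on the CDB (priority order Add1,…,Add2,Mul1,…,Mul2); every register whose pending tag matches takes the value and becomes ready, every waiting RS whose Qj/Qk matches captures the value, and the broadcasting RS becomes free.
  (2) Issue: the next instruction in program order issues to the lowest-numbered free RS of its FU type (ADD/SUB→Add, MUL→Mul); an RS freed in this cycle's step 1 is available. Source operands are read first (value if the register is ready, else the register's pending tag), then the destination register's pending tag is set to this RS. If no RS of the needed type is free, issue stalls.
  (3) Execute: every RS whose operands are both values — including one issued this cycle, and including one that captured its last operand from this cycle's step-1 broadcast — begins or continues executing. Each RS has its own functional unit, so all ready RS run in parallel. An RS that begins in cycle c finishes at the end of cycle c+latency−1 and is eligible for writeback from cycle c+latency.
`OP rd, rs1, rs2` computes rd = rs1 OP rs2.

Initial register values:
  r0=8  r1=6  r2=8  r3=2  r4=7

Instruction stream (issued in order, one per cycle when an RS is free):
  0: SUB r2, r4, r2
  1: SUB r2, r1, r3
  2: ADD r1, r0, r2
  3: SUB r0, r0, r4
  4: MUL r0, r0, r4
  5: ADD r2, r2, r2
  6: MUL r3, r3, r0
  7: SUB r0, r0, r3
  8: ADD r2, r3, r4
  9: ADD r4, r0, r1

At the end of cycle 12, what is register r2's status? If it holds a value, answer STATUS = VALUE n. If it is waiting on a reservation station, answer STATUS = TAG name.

  c1: issue SUB r2<-Add1  regs: r0:8,r1:6,r2:Add1,r3:2,r4:7
  c2: issue SUB r2<-Add2  regs: r0:8,r1:6,r2:Add2,r3:2,r4:7
  c3: CDB Add1=-1; issue ADD r1<-Add1  regs: r0:8,r1:Add1,r2:Add2,r3:2,r4:7
  c4: CDB Add2=4; issue SUB r0<-Add2  regs: r0:Add2,r1:Add1,r2:4,r3:2,r4:7
  c5: issue MUL r0<-Mul1  regs: r0:Mul1,r1:Add1,r2:4,r3:2,r4:7
  c6: CDB Add1=12; issue ADD r2<-Add1  regs: r0:Mul1,r1:12,r2:Add1,r3:2,r4:7
  c7: CDB Add2=1; issue MUL r3<-Mul2  regs: r0:Mul1,r1:12,r2:Add1,r3:Mul2,r4:7
  c8: CDB Add1=8; issue SUB r0<-Add1  regs: r0:Add1,r1:12,r2:8,r3:Mul2,r4:7
  c9: issue ADD r2<-Add2  regs: r0:Add1,r1:12,r2:Add2,r3:Mul2,r4:7
  c10: stall  regs: r0:Add1,r1:12,r2:Add2,r3:Mul2,r4:7
  c11: CDB Mul1=7; stall  regs: r0:Add1,r1:12,r2:Add2,r3:Mul2,r4:7
  c12: stall  regs: r0:Add1,r1:12,r2:Add2,r3:Mul2,r4:7

STATUS = TAG Add2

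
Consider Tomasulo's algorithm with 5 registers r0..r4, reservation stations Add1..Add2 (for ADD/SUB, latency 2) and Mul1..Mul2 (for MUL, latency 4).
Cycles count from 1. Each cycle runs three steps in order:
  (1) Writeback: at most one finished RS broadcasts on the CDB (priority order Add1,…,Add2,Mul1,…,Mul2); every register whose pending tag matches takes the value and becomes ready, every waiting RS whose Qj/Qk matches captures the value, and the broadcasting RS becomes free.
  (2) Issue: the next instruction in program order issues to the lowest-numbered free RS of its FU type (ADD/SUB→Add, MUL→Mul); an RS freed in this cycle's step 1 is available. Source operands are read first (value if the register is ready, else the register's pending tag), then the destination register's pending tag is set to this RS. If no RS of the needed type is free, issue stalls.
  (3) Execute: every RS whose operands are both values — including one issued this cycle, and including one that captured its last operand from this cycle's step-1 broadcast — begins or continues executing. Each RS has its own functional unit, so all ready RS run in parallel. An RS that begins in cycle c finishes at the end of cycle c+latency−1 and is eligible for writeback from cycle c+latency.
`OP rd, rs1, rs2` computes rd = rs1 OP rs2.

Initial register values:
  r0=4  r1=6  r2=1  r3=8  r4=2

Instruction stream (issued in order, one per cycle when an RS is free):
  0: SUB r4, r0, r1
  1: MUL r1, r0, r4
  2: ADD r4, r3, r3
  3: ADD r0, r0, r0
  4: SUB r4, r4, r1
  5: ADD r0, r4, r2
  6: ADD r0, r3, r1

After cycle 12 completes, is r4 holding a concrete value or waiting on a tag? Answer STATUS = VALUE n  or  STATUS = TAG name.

  c1: issue SUB r4<-Add1  regs: r0:4,r1:6,r2:1,r3:8,r4:Add1
  c2: issue MUL r1<-Mul1  regs: r0:4,r1:Mul1,r2:1,r3:8,r4:Add1
  c3: CDB Add1=-2; issue ADD r4<-Add1  regs: r0:4,r1:Mul1,r2:1,r3:8,r4:Add1
  c4: issue ADD r0<-Add2  regs: r0:Add2,r1:Mul1,r2:1,r3:8,r4:Add1
  c5: CDB Add1=16; issue SUB r4<-Add1  regs: r0:Add2,r1:Mul1,r2:1,r3:8,r4:Add1
  c6: CDB Add2=8; issue ADD r0<-Add2  regs: r0:Add2,r1:Mul1,r2:1,r3:8,r4:Add1
  c7: CDB Mul1=-8; stall  regs: r0:Add2,r1:-8,r2:1,r3:8,r4:Add1
  c8: stall  regs: r0:Add2,r1:-8,r2:1,r3:8,r4:Add1
  c9: CDB Add1=24; issue ADD r0<-Add1  regs: r0:Add1,r1:-8,r2:1,r3:8,r4:24
  c10: -  regs: r0:Add1,r1:-8,r2:1,r3:8,r4:24
  c11: CDB Add1=0  regs: r0:0,r1:-8,r2:1,r3:8,r4:24
  c12: CDB Add2=25  regs: r0:0,r1:-8,r2:1,r3:8,r4:24

STATUS = VALUE 24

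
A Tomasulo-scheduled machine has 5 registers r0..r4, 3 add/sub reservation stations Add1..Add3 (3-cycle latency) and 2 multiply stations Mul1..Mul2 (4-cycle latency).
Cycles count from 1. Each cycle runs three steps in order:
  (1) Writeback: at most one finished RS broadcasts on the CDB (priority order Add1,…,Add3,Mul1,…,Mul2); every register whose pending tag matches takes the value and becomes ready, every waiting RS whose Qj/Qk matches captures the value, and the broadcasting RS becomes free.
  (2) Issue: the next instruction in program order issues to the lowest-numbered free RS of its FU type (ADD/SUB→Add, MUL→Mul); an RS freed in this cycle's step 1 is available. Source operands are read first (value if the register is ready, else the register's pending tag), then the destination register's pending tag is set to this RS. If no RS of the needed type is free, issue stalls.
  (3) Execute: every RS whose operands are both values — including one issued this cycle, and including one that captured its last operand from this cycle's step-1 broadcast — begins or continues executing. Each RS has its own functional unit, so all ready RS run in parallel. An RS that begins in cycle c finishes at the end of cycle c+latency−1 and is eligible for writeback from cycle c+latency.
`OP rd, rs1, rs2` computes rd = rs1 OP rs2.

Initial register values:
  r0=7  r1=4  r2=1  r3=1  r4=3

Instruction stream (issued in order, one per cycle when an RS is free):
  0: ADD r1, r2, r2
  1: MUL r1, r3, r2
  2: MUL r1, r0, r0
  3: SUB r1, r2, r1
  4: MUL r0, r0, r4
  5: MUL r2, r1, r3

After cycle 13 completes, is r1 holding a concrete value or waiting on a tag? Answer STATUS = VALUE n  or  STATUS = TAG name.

c1: issue ADD r1<-Add1 | r0:7,r1:Add1,r2:1,r3:1,r4:3
c2: issue MUL r1<-Mul1 | r0:7,r1:Mul1,r2:1,r3:1,r4:3
c3: issue MUL r1<-Mul2 | r0:7,r1:Mul2,r2:1,r3:1,r4:3
c4: CDB Add1=2; issue SUB r1<-Add1 | r0:7,r1:Add1,r2:1,r3:1,r4:3
c5: stall | r0:7,r1:Add1,r2:1,r3:1,r4:3
c6: CDB Mul1=1; issue MUL r0<-Mul1 | r0:Mul1,r1:Add1,r2:1,r3:1,r4:3
c7: CDB Mul2=49; issue MUL r2<-Mul2 | r0:Mul1,r1:Add1,r2:Mul2,r3:1,r4:3
c8: - | r0:Mul1,r1:Add1,r2:Mul2,r3:1,r4:3
c9: - | r0:Mul1,r1:Add1,r2:Mul2,r3:1,r4:3
c10: CDB Add1=-48 | r0:Mul1,r1:-48,r2:Mul2,r3:1,r4:3
c11: CDB Mul1=21 | r0:21,r1:-48,r2:Mul2,r3:1,r4:3
c12: - | r0:21,r1:-48,r2:Mul2,r3:1,r4:3
c13: - | r0:21,r1:-48,r2:Mul2,r3:1,r4:3

STATUS = VALUE -48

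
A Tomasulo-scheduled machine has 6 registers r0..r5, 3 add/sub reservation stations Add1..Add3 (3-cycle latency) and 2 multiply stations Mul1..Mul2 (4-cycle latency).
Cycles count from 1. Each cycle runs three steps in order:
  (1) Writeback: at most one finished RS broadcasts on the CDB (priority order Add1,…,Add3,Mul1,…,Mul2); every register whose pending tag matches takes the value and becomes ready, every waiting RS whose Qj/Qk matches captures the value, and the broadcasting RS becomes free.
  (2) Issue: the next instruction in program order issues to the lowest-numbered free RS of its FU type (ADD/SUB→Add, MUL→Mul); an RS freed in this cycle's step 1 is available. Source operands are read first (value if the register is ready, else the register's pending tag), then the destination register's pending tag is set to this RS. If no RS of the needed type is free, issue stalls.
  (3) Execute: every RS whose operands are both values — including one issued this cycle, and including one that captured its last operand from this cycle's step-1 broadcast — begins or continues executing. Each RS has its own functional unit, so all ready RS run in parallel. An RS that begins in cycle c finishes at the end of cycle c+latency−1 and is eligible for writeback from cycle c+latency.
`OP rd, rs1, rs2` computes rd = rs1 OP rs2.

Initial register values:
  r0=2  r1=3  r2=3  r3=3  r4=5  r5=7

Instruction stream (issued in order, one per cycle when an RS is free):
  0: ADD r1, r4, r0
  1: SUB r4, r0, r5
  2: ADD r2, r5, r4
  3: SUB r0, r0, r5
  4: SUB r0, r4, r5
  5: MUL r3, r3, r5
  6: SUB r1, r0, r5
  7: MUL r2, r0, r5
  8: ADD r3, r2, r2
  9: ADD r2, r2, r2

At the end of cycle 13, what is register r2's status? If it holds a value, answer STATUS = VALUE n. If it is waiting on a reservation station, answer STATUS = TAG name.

STATUS = TAG Add3

  c1: issue ADD r1<-Add1  regs: r0:2,r1:Add1,r2:3,r3:3,r4:5,r5:7
  c2: issue SUB r4<-Add2  regs: r0:2,r1:Add1,r2:3,r3:3,r4:Add2,r5:7
  c3: issue ADD r2<-Add3  regs: r0:2,r1:Add1,r2:Add3,r3:3,r4:Add2,r5:7
  c4: CDB Add1=7; issue SUB r0<-Add1  regs: r0:Add1,r1:7,r2:Add3,r3:3,r4:Add2,r5:7
  c5: CDB Add2=-5; issue SUB r0<-Add2  regs: r0:Add2,r1:7,r2:Add3,r3:3,r4:-5,r5:7
  c6: issue MUL r3<-Mul1  regs: r0:Add2,r1:7,r2:Add3,r3:Mul1,r4:-5,r5:7
  c7: CDB Add1=-5; issue SUB r1<-Add1  regs: r0:Add2,r1:Add1,r2:Add3,r3:Mul1,r4:-5,r5:7
  c8: CDB Add2=-12; issue MUL r2<-Mul2  regs: r0:-12,r1:Add1,r2:Mul2,r3:Mul1,r4:-5,r5:7
  c9: CDB Add3=2; issue ADD r3<-Add2  regs: r0:-12,r1:Add1,r2:Mul2,r3:Add2,r4:-5,r5:7
  c10: CDB Mul1=21; issue ADD r2<-Add3  regs: r0:-12,r1:Add1,r2:Add3,r3:Add2,r4:-5,r5:7
  c11: CDB Add1=-19  regs: r0:-12,r1:-19,r2:Add3,r3:Add2,r4:-5,r5:7
  c12: CDB Mul2=-84  regs: r0:-12,r1:-19,r2:Add3,r3:Add2,r4:-5,r5:7
  c13: -  regs: r0:-12,r1:-19,r2:Add3,r3:Add2,r4:-5,r5:7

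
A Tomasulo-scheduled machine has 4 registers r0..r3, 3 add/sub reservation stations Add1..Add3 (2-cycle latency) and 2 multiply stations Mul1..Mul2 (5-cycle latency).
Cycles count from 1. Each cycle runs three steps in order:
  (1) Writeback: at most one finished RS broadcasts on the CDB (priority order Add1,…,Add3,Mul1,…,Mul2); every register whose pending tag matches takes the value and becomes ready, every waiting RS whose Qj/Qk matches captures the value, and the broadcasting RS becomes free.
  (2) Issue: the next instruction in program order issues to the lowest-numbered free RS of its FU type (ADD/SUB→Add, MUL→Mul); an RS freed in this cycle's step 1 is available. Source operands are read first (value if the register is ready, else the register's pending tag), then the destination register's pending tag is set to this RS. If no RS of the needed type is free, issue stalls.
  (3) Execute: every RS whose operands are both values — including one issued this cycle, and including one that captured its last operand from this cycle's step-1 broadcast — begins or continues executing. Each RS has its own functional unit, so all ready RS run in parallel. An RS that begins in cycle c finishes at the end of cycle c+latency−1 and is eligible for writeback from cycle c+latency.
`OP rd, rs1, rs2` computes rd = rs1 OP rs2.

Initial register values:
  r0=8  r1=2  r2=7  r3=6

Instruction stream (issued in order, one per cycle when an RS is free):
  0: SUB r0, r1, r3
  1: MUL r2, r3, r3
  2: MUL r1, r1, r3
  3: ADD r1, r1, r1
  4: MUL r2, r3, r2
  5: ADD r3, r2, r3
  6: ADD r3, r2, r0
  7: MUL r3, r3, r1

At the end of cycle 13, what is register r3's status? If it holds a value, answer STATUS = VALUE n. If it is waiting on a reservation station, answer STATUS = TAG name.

STATUS = TAG Mul2

cycle 1: issue SUB r0<-Add1 // r0:Add1,r1:2,r2:7,r3:6
cycle 2: issue MUL r2<-Mul1 // r0:Add1,r1:2,r2:Mul1,r3:6
cycle 3: CDB Add1=-4; issue MUL r1<-Mul2 // r0:-4,r1:Mul2,r2:Mul1,r3:6
cycle 4: issue ADD r1<-Add1 // r0:-4,r1:Add1,r2:Mul1,r3:6
cycle 5: stall // r0:-4,r1:Add1,r2:Mul1,r3:6
cycle 6: stall // r0:-4,r1:Add1,r2:Mul1,r3:6
cycle 7: CDB Mul1=36; issue MUL r2<-Mul1 // r0:-4,r1:Add1,r2:Mul1,r3:6
cycle 8: CDB Mul2=12; issue ADD r3<-Add2 // r0:-4,r1:Add1,r2:Mul1,r3:Add2
cycle 9: issue ADD r3<-Add3 // r0:-4,r1:Add1,r2:Mul1,r3:Add3
cycle 10: CDB Add1=24; issue MUL r3<-Mul2 // r0:-4,r1:24,r2:Mul1,r3:Mul2
cycle 11: - // r0:-4,r1:24,r2:Mul1,r3:Mul2
cycle 12: CDB Mul1=216 // r0:-4,r1:24,r2:216,r3:Mul2
cycle 13: - // r0:-4,r1:24,r2:216,r3:Mul2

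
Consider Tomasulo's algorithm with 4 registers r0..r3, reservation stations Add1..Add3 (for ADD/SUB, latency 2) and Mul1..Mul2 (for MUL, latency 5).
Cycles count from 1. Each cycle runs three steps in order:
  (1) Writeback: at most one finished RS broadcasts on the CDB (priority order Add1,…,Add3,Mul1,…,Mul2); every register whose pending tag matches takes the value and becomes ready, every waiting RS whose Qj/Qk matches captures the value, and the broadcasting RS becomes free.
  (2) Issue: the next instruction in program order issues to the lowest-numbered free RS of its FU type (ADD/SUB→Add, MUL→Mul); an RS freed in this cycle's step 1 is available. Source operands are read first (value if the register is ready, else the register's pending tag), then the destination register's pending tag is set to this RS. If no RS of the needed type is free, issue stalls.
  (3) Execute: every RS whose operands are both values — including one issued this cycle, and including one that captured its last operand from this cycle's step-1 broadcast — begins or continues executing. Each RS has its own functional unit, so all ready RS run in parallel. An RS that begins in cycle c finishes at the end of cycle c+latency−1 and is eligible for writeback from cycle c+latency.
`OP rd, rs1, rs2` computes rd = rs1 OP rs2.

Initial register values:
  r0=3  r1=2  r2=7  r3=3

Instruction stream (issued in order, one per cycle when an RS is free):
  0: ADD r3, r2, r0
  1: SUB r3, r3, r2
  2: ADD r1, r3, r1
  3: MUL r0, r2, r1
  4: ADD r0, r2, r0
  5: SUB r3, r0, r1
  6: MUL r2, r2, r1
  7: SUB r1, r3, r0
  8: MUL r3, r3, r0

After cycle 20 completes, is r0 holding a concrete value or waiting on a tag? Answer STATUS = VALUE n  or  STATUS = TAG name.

STATUS = VALUE 42

  c1: issue ADD r3<-Add1  regs: r0:3,r1:2,r2:7,r3:Add1
  c2: issue SUB r3<-Add2  regs: r0:3,r1:2,r2:7,r3:Add2
  c3: CDB Add1=10; issue ADD r1<-Add1  regs: r0:3,r1:Add1,r2:7,r3:Add2
  c4: issue MUL r0<-Mul1  regs: r0:Mul1,r1:Add1,r2:7,r3:Add2
  c5: CDB Add2=3; issue ADD r0<-Add2  regs: r0:Add2,r1:Add1,r2:7,r3:3
  c6: issue SUB r3<-Add3  regs: r0:Add2,r1:Add1,r2:7,r3:Add3
  c7: CDB Add1=5; issue MUL r2<-Mul2  regs: r0:Add2,r1:5,r2:Mul2,r3:Add3
  c8: issue SUB r1<-Add1  regs: r0:Add2,r1:Add1,r2:Mul2,r3:Add3
  c9: stall  regs: r0:Add2,r1:Add1,r2:Mul2,r3:Add3
  c10: stall  regs: r0:Add2,r1:Add1,r2:Mul2,r3:Add3
  c11: stall  regs: r0:Add2,r1:Add1,r2:Mul2,r3:Add3
  c12: CDB Mul1=35; issue MUL r3<-Mul1  regs: r0:Add2,r1:Add1,r2:Mul2,r3:Mul1
  c13: CDB Mul2=35  regs: r0:Add2,r1:Add1,r2:35,r3:Mul1
  c14: CDB Add2=42  regs: r0:42,r1:Add1,r2:35,r3:Mul1
  c15: -  regs: r0:42,r1:Add1,r2:35,r3:Mul1
  c16: CDB Add3=37  regs: r0:42,r1:Add1,r2:35,r3:Mul1
  c17: -  regs: r0:42,r1:Add1,r2:35,r3:Mul1
  c18: CDB Add1=-5  regs: r0:42,r1:-5,r2:35,r3:Mul1
  c19: -  regs: r0:42,r1:-5,r2:35,r3:Mul1
  c20: -  regs: r0:42,r1:-5,r2:35,r3:Mul1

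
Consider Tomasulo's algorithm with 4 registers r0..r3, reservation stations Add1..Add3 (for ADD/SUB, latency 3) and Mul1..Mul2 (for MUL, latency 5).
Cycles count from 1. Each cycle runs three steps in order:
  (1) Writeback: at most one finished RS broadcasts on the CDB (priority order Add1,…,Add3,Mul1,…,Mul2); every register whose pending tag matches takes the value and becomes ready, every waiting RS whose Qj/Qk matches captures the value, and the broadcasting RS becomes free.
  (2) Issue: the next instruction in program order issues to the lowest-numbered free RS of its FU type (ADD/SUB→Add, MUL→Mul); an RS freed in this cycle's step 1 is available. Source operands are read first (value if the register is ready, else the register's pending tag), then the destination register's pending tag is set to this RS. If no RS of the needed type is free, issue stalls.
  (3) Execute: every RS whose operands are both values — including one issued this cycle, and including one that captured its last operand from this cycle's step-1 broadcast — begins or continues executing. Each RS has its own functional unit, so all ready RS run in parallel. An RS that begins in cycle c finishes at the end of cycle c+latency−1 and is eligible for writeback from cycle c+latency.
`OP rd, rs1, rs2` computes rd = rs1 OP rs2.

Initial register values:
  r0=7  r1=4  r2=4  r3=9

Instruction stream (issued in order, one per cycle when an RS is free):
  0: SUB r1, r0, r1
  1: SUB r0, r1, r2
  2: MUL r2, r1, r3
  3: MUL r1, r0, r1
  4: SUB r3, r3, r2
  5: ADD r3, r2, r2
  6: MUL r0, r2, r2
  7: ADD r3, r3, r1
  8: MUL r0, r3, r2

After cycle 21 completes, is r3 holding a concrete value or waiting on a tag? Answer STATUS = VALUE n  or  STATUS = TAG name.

c1: issue SUB r1<-Add1 | r0:7,r1:Add1,r2:4,r3:9
c2: issue SUB r0<-Add2 | r0:Add2,r1:Add1,r2:4,r3:9
c3: issue MUL r2<-Mul1 | r0:Add2,r1:Add1,r2:Mul1,r3:9
c4: CDB Add1=3; issue MUL r1<-Mul2 | r0:Add2,r1:Mul2,r2:Mul1,r3:9
c5: issue SUB r3<-Add1 | r0:Add2,r1:Mul2,r2:Mul1,r3:Add1
c6: issue ADD r3<-Add3 | r0:Add2,r1:Mul2,r2:Mul1,r3:Add3
c7: CDB Add2=-1; stall | r0:-1,r1:Mul2,r2:Mul1,r3:Add3
c8: stall | r0:-1,r1:Mul2,r2:Mul1,r3:Add3
c9: CDB Mul1=27; issue MUL r0<-Mul1 | r0:Mul1,r1:Mul2,r2:27,r3:Add3
c10: issue ADD r3<-Add2 | r0:Mul1,r1:Mul2,r2:27,r3:Add2
c11: stall | r0:Mul1,r1:Mul2,r2:27,r3:Add2
c12: CDB Add1=-18; stall | r0:Mul1,r1:Mul2,r2:27,r3:Add2
c13: CDB Add3=54; stall | r0:Mul1,r1:Mul2,r2:27,r3:Add2
c14: CDB Mul1=729; issue MUL r0<-Mul1 | r0:Mul1,r1:Mul2,r2:27,r3:Add2
c15: CDB Mul2=-3 | r0:Mul1,r1:-3,r2:27,r3:Add2
c16: - | r0:Mul1,r1:-3,r2:27,r3:Add2
c17: - | r0:Mul1,r1:-3,r2:27,r3:Add2
c18: CDB Add2=51 | r0:Mul1,r1:-3,r2:27,r3:51
c19: - | r0:Mul1,r1:-3,r2:27,r3:51
c20: - | r0:Mul1,r1:-3,r2:27,r3:51
c21: - | r0:Mul1,r1:-3,r2:27,r3:51

STATUS = VALUE 51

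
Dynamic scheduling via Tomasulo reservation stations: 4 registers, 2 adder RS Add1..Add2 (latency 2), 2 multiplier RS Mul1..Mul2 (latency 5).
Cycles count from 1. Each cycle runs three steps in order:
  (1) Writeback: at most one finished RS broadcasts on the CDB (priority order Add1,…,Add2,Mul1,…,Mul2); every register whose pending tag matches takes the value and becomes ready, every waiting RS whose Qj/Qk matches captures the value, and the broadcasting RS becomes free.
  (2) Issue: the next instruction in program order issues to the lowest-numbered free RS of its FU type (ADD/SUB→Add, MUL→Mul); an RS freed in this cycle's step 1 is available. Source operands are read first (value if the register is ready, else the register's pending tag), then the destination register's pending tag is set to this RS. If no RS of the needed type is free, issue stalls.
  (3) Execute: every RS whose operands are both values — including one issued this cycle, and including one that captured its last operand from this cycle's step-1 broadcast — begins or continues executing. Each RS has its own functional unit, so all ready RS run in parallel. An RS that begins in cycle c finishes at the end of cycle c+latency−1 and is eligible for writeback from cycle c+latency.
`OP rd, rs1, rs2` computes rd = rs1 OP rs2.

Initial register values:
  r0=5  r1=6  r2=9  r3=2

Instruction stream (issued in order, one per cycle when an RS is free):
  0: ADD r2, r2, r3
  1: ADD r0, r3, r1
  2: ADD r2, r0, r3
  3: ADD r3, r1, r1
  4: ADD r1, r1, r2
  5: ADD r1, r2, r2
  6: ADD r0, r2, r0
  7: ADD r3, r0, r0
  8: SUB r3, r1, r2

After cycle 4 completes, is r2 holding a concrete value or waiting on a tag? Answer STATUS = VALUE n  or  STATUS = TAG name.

c1: issue ADD r2<-Add1 | r0:5,r1:6,r2:Add1,r3:2
c2: issue ADD r0<-Add2 | r0:Add2,r1:6,r2:Add1,r3:2
c3: CDB Add1=11; issue ADD r2<-Add1 | r0:Add2,r1:6,r2:Add1,r3:2
c4: CDB Add2=8; issue ADD r3<-Add2 | r0:8,r1:6,r2:Add1,r3:Add2

STATUS = TAG Add1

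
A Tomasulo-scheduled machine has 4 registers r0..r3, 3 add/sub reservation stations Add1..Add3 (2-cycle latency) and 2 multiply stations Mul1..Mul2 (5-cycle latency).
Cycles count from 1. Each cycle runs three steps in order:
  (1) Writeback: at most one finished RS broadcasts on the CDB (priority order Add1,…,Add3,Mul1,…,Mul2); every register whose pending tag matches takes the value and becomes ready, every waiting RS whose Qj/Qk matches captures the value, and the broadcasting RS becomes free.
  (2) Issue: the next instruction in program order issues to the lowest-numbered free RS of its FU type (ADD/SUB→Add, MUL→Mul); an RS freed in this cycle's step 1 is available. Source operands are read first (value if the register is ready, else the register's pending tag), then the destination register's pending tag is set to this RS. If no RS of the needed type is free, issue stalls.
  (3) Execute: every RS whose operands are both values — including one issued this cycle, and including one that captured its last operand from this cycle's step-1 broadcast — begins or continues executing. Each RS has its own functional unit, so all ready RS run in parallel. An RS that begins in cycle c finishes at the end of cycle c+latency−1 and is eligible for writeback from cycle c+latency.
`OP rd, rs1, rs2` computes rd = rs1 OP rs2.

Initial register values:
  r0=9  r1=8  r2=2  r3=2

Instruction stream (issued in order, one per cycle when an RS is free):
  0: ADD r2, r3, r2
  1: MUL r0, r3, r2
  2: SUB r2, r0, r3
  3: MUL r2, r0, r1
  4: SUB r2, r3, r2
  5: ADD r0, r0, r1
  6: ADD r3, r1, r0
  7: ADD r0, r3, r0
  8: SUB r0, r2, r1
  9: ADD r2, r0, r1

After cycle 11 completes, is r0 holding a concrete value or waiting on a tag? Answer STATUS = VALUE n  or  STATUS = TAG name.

c1: issue ADD r2<-Add1 | r0:9,r1:8,r2:Add1,r3:2
c2: issue MUL r0<-Mul1 | r0:Mul1,r1:8,r2:Add1,r3:2
c3: CDB Add1=4; issue SUB r2<-Add1 | r0:Mul1,r1:8,r2:Add1,r3:2
c4: issue MUL r2<-Mul2 | r0:Mul1,r1:8,r2:Mul2,r3:2
c5: issue SUB r2<-Add2 | r0:Mul1,r1:8,r2:Add2,r3:2
c6: issue ADD r0<-Add3 | r0:Add3,r1:8,r2:Add2,r3:2
c7: stall | r0:Add3,r1:8,r2:Add2,r3:2
c8: CDB Mul1=8; stall | r0:Add3,r1:8,r2:Add2,r3:2
c9: stall | r0:Add3,r1:8,r2:Add2,r3:2
c10: CDB Add1=6; issue ADD r3<-Add1 | r0:Add3,r1:8,r2:Add2,r3:Add1
c11: CDB Add3=16; issue ADD r0<-Add3 | r0:Add3,r1:8,r2:Add2,r3:Add1

STATUS = TAG Add3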